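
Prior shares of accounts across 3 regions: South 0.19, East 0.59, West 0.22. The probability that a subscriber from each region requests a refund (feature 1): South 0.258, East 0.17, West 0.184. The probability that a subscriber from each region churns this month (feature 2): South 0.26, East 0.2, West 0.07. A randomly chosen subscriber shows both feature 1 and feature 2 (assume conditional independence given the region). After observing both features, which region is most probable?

East

Unnormalized posteriors (prior × likelihood):
  South: 0.19 × 0.258 × 0.26 = 0.0127452
  East: 0.59 × 0.17 × 0.2 = 0.02006
  West: 0.22 × 0.184 × 0.07 = 0.0028336
Total = 0.0356388.
Largest term belongs to East, so East is most probable.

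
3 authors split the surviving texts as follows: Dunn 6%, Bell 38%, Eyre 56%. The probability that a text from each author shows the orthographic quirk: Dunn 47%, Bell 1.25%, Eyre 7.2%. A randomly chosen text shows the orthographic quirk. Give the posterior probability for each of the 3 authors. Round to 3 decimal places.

Dunn 0.385, Bell 0.065, Eyre 0.550

Unnormalized posteriors (prior × likelihood):
  Dunn: 0.06 × 0.47 = 0.0282
  Bell: 0.38 × 0.0125 = 0.00475
  Eyre: 0.56 × 0.072 = 0.04032
Normalizing constant = 0.07327.
P(Dunn | quirk) = 0.0282/0.07327 ≈ 0.385
P(Bell | quirk) = 0.00475/0.07327 ≈ 0.065
P(Eyre | quirk) = 0.04032/0.07327 ≈ 0.550
(Check: 0.385+0.065+0.550 = 1.000.)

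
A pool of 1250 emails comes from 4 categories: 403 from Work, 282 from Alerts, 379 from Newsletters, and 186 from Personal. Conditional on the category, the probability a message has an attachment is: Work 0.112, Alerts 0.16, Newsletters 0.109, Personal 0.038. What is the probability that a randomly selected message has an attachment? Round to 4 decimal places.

0.1109

Compute prior × likelihood for every hypothesis:
  Work: 0.3224 × 0.112 = 0.0361088
  Alerts: 0.2256 × 0.16 = 0.036096
  Newsletters: 0.3032 × 0.109 = 0.0330488
  Personal: 0.1488 × 0.038 = 0.0056544
P(attachment) = 0.0361088 + 0.036096 + 0.0330488 + 0.0056544 = 0.110908 → 0.1109.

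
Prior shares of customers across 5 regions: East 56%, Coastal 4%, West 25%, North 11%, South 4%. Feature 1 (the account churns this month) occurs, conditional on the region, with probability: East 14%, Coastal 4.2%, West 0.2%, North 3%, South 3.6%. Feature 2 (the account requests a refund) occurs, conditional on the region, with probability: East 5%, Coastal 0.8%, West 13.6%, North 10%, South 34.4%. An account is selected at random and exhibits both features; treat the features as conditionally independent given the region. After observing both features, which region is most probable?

East

Compute prior × likelihood for every hypothesis:
  East: 0.56 × 0.14 × 0.05 = 0.00392
  Coastal: 0.04 × 0.042 × 0.008 = 0.00001344
  West: 0.25 × 0.002 × 0.136 = 0.000068
  North: 0.11 × 0.03 × 0.1 = 0.00033
  South: 0.04 × 0.036 × 0.344 = 0.00049536
Total = 0.0048268.
Largest term belongs to East, so East is most probable.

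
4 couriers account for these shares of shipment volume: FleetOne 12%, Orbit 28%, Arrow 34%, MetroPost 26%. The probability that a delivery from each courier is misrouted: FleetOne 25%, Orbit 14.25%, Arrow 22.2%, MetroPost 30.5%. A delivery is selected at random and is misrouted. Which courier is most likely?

MetroPost

Unnormalized posteriors (prior × likelihood):
  FleetOne: 0.12 × 0.25 = 0.03
  Orbit: 0.28 × 0.1425 = 0.0399
  Arrow: 0.34 × 0.222 = 0.07548
  MetroPost: 0.26 × 0.305 = 0.0793
Total = 0.22468.
Largest term belongs to MetroPost, so MetroPost is most probable.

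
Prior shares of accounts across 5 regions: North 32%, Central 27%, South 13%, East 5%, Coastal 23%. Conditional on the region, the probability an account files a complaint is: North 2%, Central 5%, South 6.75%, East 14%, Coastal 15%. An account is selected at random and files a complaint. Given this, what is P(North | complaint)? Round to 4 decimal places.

Unnormalized posteriors (prior × likelihood):
  North: 0.32 × 0.02 = 0.0064
  Central: 0.27 × 0.05 = 0.0135
  South: 0.13 × 0.0675 = 0.008775
  East: 0.05 × 0.14 = 0.007
  Coastal: 0.23 × 0.15 = 0.0345
Total = 0.070175.
P(North | evidence) = 0.0064 / 0.070175 ≈ 0.0912.

0.0912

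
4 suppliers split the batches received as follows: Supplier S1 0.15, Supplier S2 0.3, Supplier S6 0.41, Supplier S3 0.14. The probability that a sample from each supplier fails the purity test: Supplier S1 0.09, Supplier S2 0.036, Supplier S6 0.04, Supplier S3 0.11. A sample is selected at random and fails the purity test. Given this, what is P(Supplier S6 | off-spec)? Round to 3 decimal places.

0.292

Compute prior × likelihood for every hypothesis:
  Supplier S1: 0.15 × 0.09 = 0.0135
  Supplier S2: 0.3 × 0.036 = 0.0108
  Supplier S6: 0.41 × 0.04 = 0.0164
  Supplier S3: 0.14 × 0.11 = 0.0154
Normalizing constant = 0.0561.
P(Supplier S6 | evidence) = 0.0164 / 0.0561 ≈ 0.292.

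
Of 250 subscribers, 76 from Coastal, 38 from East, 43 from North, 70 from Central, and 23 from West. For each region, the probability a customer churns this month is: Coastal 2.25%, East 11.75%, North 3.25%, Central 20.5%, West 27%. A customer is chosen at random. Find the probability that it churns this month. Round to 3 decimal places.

By Bayes' rule, posterior ∝ prior × likelihood:
  Coastal: 0.304 × 0.0225 = 0.00684
  East: 0.152 × 0.1175 = 0.01786
  North: 0.172 × 0.0325 = 0.00559
  Central: 0.28 × 0.205 = 0.0574
  West: 0.092 × 0.27 = 0.02484
P(churn) = 0.00684 + 0.01786 + 0.00559 + 0.0574 + 0.02484 = 0.11253 → 0.113.

0.113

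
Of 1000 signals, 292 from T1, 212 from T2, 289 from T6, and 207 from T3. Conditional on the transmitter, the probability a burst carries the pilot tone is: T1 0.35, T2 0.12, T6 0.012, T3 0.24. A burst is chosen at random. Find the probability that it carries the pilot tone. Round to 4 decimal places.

By Bayes' rule, posterior ∝ prior × likelihood:
  T1: 0.292 × 0.35 = 0.1022
  T2: 0.212 × 0.12 = 0.02544
  T6: 0.289 × 0.012 = 0.003468
  T3: 0.207 × 0.24 = 0.04968
P(pilot) = 0.1022 + 0.02544 + 0.003468 + 0.04968 = 0.180788 → 0.1808.

0.1808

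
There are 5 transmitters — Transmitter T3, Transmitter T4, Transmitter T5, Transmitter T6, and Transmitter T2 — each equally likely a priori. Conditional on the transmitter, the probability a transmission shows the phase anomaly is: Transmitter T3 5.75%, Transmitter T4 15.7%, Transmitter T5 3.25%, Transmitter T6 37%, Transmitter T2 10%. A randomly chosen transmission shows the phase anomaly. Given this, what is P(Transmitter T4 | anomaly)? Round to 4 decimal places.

0.2190

With a uniform prior (1/5 each), posterior ∝ likelihood:
  Transmitter T3: 0.0575
  Transmitter T4: 0.157
  Transmitter T5: 0.0325
  Transmitter T6: 0.37
  Transmitter T2: 0.1
Total = 0.717.
P(Transmitter T4 | evidence) = 0.157 / 0.717 ≈ 0.2190.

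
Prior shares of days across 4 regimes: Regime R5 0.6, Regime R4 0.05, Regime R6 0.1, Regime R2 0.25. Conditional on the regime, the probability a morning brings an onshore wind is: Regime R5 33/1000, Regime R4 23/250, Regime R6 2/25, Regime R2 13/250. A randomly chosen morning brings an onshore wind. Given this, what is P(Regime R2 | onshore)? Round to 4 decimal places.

Prior × likelihood for each hypothesis:
  Regime R5: 0.6 × 0.033 = 0.0198
  Regime R4: 0.05 × 0.092 = 0.0046
  Regime R6: 0.1 × 0.08 = 0.008
  Regime R2: 0.25 × 0.052 = 0.013
Total = 0.0454.
P(Regime R2 | evidence) = 0.013 / 0.0454 ≈ 0.2863.

0.2863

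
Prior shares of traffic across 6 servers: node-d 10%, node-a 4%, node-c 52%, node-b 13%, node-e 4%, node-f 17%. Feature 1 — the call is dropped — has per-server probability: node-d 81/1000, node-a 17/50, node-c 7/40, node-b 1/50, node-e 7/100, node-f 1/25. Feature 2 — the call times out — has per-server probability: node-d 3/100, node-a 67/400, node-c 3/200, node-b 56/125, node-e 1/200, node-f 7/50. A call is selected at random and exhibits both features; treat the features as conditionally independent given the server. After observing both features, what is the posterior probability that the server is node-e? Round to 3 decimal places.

0.002

Unnormalized posteriors (prior × likelihood):
  node-d: 0.1 × 0.081 × 0.03 = 0.000243
  node-a: 0.04 × 0.34 × 0.1675 = 0.002278
  node-c: 0.52 × 0.175 × 0.015 = 0.001365
  node-b: 0.13 × 0.02 × 0.448 = 0.0011648
  node-e: 0.04 × 0.07 × 0.005 = 0.000014
  node-f: 0.17 × 0.04 × 0.14 = 0.000952
Sum = 0.0060168.
P(node-e | evidence) = 0.000014 / 0.0060168 ≈ 0.002.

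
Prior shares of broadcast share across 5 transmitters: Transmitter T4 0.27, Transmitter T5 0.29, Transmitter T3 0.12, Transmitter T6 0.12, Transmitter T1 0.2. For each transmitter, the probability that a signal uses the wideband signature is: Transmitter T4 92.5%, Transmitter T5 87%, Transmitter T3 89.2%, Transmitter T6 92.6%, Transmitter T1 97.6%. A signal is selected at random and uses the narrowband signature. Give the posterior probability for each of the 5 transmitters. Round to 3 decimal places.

Transmitter T4 0.239, Transmitter T5 0.446, Transmitter T3 0.153, Transmitter T6 0.105, Transmitter T1 0.057

Taking complements, P(narrowband | each) = Transmitter T4 0.075, Transmitter T5 0.13, Transmitter T3 0.108, Transmitter T6 0.074, Transmitter T1 0.024.
Unnormalized posteriors (prior × likelihood):
  Transmitter T4: 0.27 × 0.075 = 0.02025
  Transmitter T5: 0.29 × 0.13 = 0.0377
  Transmitter T3: 0.12 × 0.108 = 0.01296
  Transmitter T6: 0.12 × 0.074 = 0.00888
  Transmitter T1: 0.2 × 0.024 = 0.0048
Normalizing constant = 0.08459.
P(Transmitter T4 | narrowband) = 0.02025/0.08459 ≈ 0.239
P(Transmitter T5 | narrowband) = 0.0377/0.08459 ≈ 0.446
P(Transmitter T3 | narrowband) = 0.01296/0.08459 ≈ 0.153
P(Transmitter T6 | narrowband) = 0.00888/0.08459 ≈ 0.105
P(Transmitter T1 | narrowband) = 0.0048/0.08459 ≈ 0.057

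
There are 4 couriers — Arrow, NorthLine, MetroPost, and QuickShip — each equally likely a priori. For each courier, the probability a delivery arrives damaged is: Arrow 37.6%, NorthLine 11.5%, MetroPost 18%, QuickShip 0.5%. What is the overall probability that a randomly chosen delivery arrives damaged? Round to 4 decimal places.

0.1690

With a uniform prior (1/4 each), posterior ∝ likelihood:
  Arrow: 0.376
  NorthLine: 0.115
  MetroPost: 0.18
  QuickShip: 0.005
P(damaged) = (1/4) × (0.376 + 0.115 + 0.18 + 0.005) = 0.676/4 ≈ 0.1690.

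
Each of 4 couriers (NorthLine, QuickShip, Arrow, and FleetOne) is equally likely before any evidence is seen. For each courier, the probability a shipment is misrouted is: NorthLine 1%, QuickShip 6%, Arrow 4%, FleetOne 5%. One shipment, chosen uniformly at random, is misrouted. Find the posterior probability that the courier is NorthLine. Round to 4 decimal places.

0.0625

Since the prior is uniform, the posterior is proportional to the likelihood:
  NorthLine: 0.01
  QuickShip: 0.06
  Arrow: 0.04
  FleetOne: 0.05
Sum = 0.16.
P(NorthLine | evidence) = 0.01 / 0.16 ≈ 0.0625.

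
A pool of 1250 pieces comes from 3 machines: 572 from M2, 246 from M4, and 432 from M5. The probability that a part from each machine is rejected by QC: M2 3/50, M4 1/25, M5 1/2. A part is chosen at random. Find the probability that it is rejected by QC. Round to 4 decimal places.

By Bayes' rule, posterior ∝ prior × likelihood:
  M2: 0.4576 × 0.06 = 0.027456
  M4: 0.1968 × 0.04 = 0.007872
  M5: 0.3456 × 0.5 = 0.1728
P(rejected) = 0.027456 + 0.007872 + 0.1728 = 0.208128 → 0.2081.

0.2081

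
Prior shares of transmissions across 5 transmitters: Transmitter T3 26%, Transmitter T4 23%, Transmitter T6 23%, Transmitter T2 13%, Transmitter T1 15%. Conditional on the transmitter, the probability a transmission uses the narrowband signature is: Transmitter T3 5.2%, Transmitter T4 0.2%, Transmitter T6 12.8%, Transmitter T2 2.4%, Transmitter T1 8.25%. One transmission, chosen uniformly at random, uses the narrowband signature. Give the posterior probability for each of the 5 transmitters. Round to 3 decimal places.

Transmitter T3 0.229, Transmitter T4 0.008, Transmitter T6 0.500, Transmitter T2 0.053, Transmitter T1 0.210

Compute prior × likelihood for every hypothesis:
  Transmitter T3: 0.26 × 0.052 = 0.01352
  Transmitter T4: 0.23 × 0.002 = 0.00046
  Transmitter T6: 0.23 × 0.128 = 0.02944
  Transmitter T2: 0.13 × 0.024 = 0.00312
  Transmitter T1: 0.15 × 0.0825 = 0.012375
Sum = 0.058915.
P(Transmitter T3 | narrowband) = 0.01352/0.058915 ≈ 0.229
P(Transmitter T4 | narrowband) = 0.00046/0.058915 ≈ 0.008
P(Transmitter T6 | narrowband) = 0.02944/0.058915 ≈ 0.500
P(Transmitter T2 | narrowband) = 0.00312/0.058915 ≈ 0.053
P(Transmitter T1 | narrowband) = 0.012375/0.058915 ≈ 0.210
(Check: 0.229+0.008+0.500+0.053+0.210 = 1.000.)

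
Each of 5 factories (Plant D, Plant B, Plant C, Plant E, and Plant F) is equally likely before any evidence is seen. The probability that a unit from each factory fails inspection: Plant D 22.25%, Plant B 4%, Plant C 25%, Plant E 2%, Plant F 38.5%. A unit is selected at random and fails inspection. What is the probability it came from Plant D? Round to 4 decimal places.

Since the prior is uniform, the posterior is proportional to the likelihood:
  Plant D: 0.2225
  Plant B: 0.04
  Plant C: 0.25
  Plant E: 0.02
  Plant F: 0.385
Sum = 0.9175.
P(Plant D | evidence) = 0.2225 / 0.9175 ≈ 0.2425.

0.2425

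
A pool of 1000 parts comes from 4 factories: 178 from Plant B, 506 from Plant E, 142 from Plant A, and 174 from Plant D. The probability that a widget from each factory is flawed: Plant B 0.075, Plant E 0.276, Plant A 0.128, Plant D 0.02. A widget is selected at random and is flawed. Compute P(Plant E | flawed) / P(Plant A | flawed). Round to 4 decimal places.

7.6835

By Bayes' rule, posterior ∝ prior × likelihood:
  Plant B: 0.178 × 0.075 = 0.01335
  Plant E: 0.506 × 0.276 = 0.139656
  Plant A: 0.142 × 0.128 = 0.018176
  Plant D: 0.174 × 0.02 = 0.00348
Normalizing constant = 0.174662.
The ratio is 0.139656 / 0.018176 (the normalizer cancels) = 7.6835.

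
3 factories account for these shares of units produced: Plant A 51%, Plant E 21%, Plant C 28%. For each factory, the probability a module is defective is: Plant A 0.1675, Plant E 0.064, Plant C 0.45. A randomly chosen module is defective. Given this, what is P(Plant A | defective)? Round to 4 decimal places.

0.3799

Unnormalized posteriors (prior × likelihood):
  Plant A: 0.51 × 0.1675 = 0.085425
  Plant E: 0.21 × 0.064 = 0.01344
  Plant C: 0.28 × 0.45 = 0.126
Sum = 0.224865.
P(Plant A | evidence) = 0.085425 / 0.224865 ≈ 0.3799.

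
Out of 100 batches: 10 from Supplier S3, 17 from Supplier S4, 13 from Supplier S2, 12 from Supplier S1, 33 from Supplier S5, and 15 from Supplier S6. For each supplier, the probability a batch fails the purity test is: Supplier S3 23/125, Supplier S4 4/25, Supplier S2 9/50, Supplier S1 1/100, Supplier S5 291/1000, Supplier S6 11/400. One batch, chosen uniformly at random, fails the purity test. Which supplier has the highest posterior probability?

Supplier S5

Prior × likelihood for each hypothesis:
  Supplier S3: 0.1 × 0.184 = 0.0184
  Supplier S4: 0.17 × 0.16 = 0.0272
  Supplier S2: 0.13 × 0.18 = 0.0234
  Supplier S1: 0.12 × 0.01 = 0.0012
  Supplier S5: 0.33 × 0.291 = 0.09603
  Supplier S6: 0.15 × 0.0275 = 0.004125
Sum = 0.170355.
Largest term belongs to Supplier S5, so Supplier S5 is most probable.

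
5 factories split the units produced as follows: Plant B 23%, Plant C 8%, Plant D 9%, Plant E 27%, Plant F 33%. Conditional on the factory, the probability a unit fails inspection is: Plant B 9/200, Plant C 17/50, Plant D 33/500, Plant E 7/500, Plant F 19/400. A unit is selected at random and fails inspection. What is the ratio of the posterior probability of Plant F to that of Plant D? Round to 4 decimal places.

Prior × likelihood for each hypothesis:
  Plant B: 0.23 × 0.045 = 0.01035
  Plant C: 0.08 × 0.34 = 0.0272
  Plant D: 0.09 × 0.066 = 0.00594
  Plant E: 0.27 × 0.014 = 0.00378
  Plant F: 0.33 × 0.0475 = 0.015675
Normalizing constant = 0.062945.
The ratio is 0.015675 / 0.00594 (the normalizer cancels) = 2.6389.

2.6389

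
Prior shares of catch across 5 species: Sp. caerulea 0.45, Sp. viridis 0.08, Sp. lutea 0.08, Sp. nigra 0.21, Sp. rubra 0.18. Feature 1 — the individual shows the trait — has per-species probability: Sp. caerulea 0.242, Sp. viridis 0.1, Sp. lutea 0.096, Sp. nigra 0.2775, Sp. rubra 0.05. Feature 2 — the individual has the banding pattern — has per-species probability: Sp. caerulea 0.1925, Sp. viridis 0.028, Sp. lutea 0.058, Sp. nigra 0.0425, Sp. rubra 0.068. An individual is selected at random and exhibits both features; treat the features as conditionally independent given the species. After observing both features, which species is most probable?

Unnormalized posteriors (prior × likelihood):
  Sp. caerulea: 0.45 × 0.242 × 0.1925 = 0.02096325
  Sp. viridis: 0.08 × 0.1 × 0.028 = 0.000224
  Sp. lutea: 0.08 × 0.096 × 0.058 = 0.00044544
  Sp. nigra: 0.21 × 0.2775 × 0.0425 = 0.0024766875
  Sp. rubra: 0.18 × 0.05 × 0.068 = 0.000612
Total = 0.0247213775.
Largest term belongs to Sp. caerulea, so Sp. caerulea is most probable.

Sp. caerulea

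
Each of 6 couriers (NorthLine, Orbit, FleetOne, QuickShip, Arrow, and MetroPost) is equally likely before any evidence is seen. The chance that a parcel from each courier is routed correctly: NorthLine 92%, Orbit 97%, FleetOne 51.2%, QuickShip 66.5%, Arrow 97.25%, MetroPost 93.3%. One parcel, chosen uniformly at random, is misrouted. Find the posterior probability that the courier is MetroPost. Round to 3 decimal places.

Taking complements, P(misrouted | each) = NorthLine 0.08, Orbit 0.03, FleetOne 0.488, QuickShip 0.335, Arrow 0.0275, MetroPost 0.067.
Since the prior is uniform, the posterior is proportional to the likelihood:
  NorthLine: 0.08
  Orbit: 0.03
  FleetOne: 0.488
  QuickShip: 0.335
  Arrow: 0.0275
  MetroPost: 0.067
Total = 1.0275.
P(MetroPost | evidence) = 0.067 / 1.0275 ≈ 0.065.

0.065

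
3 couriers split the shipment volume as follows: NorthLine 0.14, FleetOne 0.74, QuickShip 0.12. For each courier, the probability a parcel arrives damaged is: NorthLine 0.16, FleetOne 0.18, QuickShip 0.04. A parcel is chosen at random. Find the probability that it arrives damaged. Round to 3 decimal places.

0.160

Prior × likelihood for each hypothesis:
  NorthLine: 0.14 × 0.16 = 0.0224
  FleetOne: 0.74 × 0.18 = 0.1332
  QuickShip: 0.12 × 0.04 = 0.0048
P(damaged) = 0.0224 + 0.1332 + 0.0048 = 0.1604 → 0.160.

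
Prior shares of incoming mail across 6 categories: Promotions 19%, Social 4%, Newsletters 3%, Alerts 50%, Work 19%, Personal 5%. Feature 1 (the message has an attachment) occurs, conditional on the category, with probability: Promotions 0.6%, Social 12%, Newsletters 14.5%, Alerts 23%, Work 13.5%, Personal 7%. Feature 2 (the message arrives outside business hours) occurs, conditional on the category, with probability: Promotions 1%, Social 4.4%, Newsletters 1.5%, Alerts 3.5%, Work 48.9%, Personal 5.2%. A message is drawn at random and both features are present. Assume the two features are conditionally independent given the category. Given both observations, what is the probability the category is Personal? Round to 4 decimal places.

Prior × likelihood for each hypothesis:
  Promotions: 0.19 × 0.006 × 0.01 = 0.0000114
  Social: 0.04 × 0.12 × 0.044 = 0.0002112
  Newsletters: 0.03 × 0.145 × 0.015 = 0.00006525
  Alerts: 0.5 × 0.23 × 0.035 = 0.004025
  Work: 0.19 × 0.135 × 0.489 = 0.01254285
  Personal: 0.05 × 0.07 × 0.052 = 0.000182
Total = 0.0170377.
P(Personal | evidence) = 0.000182 / 0.0170377 ≈ 0.0107.

0.0107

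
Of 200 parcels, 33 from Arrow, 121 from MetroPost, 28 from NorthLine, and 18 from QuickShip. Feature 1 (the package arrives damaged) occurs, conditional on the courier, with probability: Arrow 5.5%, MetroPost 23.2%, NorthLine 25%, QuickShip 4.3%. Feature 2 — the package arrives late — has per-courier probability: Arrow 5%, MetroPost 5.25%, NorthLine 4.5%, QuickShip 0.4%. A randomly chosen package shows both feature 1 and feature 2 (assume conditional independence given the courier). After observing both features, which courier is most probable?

Unnormalized posteriors (prior × likelihood):
  Arrow: 0.165 × 0.055 × 0.05 = 0.00045375
  MetroPost: 0.605 × 0.232 × 0.0525 = 0.0073689
  NorthLine: 0.14 × 0.25 × 0.045 = 0.001575
  QuickShip: 0.09 × 0.043 × 0.004 = 0.00001548
Normalizing constant = 0.00941313.
Largest term belongs to MetroPost, so MetroPost is most probable.

MetroPost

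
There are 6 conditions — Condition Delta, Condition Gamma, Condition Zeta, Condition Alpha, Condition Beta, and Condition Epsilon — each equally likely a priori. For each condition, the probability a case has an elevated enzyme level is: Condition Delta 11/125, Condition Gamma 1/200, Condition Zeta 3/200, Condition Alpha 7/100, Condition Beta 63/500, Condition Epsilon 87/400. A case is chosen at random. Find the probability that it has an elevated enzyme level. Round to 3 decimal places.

With a uniform prior (1/6 each), posterior ∝ likelihood:
  Condition Delta: 0.088
  Condition Gamma: 0.005
  Condition Zeta: 0.015
  Condition Alpha: 0.07
  Condition Beta: 0.126
  Condition Epsilon: 0.2175
P(elevated) = (1/6) × (0.088 + 0.005 + 0.015 + 0.07 + 0.126 + 0.2175) = 0.5215/6 ≈ 0.087.

0.087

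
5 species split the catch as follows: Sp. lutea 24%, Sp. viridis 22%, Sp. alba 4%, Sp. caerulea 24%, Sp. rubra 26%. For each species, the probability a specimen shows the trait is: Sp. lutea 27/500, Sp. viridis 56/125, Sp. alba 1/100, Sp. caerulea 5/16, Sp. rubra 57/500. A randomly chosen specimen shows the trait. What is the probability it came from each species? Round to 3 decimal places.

Unnormalized posteriors (prior × likelihood):
  Sp. lutea: 0.24 × 0.054 = 0.01296
  Sp. viridis: 0.22 × 0.448 = 0.09856
  Sp. alba: 0.04 × 0.01 = 0.0004
  Sp. caerulea: 0.24 × 0.3125 = 0.075
  Sp. rubra: 0.26 × 0.114 = 0.02964
Sum = 0.21656.
P(Sp. lutea | trait) = 0.01296/0.21656 ≈ 0.060
P(Sp. viridis | trait) = 0.09856/0.21656 ≈ 0.455
P(Sp. alba | trait) = 0.0004/0.21656 ≈ 0.002
P(Sp. caerulea | trait) = 0.075/0.21656 ≈ 0.346
P(Sp. rubra | trait) = 0.02964/0.21656 ≈ 0.137

Sp. lutea 0.060, Sp. viridis 0.455, Sp. alba 0.002, Sp. caerulea 0.346, Sp. rubra 0.137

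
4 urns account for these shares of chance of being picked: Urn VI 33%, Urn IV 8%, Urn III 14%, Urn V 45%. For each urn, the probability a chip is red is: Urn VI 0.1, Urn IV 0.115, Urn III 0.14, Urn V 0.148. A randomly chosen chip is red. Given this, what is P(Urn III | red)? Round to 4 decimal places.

Unnormalized posteriors (prior × likelihood):
  Urn VI: 0.33 × 0.1 = 0.033
  Urn IV: 0.08 × 0.115 = 0.0092
  Urn III: 0.14 × 0.14 = 0.0196
  Urn V: 0.45 × 0.148 = 0.0666
Normalizing constant = 0.1284.
P(Urn III | evidence) = 0.0196 / 0.1284 ≈ 0.1526.

0.1526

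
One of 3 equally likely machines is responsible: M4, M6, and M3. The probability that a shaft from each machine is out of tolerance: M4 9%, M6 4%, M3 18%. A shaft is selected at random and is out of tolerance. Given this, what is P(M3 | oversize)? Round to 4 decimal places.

0.5806

With a uniform prior (1/3 each), posterior ∝ likelihood:
  M4: 0.09
  M6: 0.04
  M3: 0.18
Normalizing constant = 0.31.
P(M3 | evidence) = 0.18 / 0.31 ≈ 0.5806.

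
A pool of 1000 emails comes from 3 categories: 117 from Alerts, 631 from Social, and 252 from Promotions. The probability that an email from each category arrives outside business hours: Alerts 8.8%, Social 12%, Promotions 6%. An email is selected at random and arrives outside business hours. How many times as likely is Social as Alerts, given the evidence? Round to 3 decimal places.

Prior × likelihood for each hypothesis:
  Alerts: 0.117 × 0.088 = 0.010296
  Social: 0.631 × 0.12 = 0.07572
  Promotions: 0.252 × 0.06 = 0.01512
Sum = 0.101136.
The ratio is 0.07572 / 0.010296 (the normalizer cancels) = 7.354.

7.354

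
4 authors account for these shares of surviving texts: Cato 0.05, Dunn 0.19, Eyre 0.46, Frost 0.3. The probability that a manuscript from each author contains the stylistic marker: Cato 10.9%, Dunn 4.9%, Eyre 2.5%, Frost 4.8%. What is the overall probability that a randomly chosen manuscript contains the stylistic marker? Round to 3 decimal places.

Prior × likelihood for each hypothesis:
  Cato: 0.05 × 0.109 = 0.00545
  Dunn: 0.19 × 0.049 = 0.00931
  Eyre: 0.46 × 0.025 = 0.0115
  Frost: 0.3 × 0.048 = 0.0144
P(marker) = 0.00545 + 0.00931 + 0.0115 + 0.0144 = 0.04066 → 0.041.

0.041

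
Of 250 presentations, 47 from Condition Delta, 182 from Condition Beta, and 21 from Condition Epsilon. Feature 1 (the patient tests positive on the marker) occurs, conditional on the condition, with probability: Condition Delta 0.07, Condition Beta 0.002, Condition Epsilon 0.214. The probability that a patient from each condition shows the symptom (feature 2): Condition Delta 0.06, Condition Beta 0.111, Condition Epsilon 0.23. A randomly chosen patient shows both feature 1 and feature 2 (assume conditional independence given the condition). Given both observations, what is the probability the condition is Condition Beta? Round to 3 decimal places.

0.032

By Bayes' rule, posterior ∝ prior × likelihood:
  Condition Delta: 0.188 × 0.07 × 0.06 = 0.0007896
  Condition Beta: 0.728 × 0.002 × 0.111 = 0.000161616
  Condition Epsilon: 0.084 × 0.214 × 0.23 = 0.00413448
Sum = 0.005085696.
P(Condition Beta | evidence) = 0.000161616 / 0.005085696 ≈ 0.032.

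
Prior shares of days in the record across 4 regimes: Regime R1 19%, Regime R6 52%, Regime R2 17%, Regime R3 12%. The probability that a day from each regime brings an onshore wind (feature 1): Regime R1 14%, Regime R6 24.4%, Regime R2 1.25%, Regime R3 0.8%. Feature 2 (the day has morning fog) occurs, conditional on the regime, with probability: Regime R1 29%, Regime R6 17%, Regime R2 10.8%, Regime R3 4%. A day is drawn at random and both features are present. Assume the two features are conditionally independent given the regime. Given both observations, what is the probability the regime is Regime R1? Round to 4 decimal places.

0.2610

Unnormalized posteriors (prior × likelihood):
  Regime R1: 0.19 × 0.14 × 0.29 = 0.007714
  Regime R6: 0.52 × 0.244 × 0.17 = 0.0215696
  Regime R2: 0.17 × 0.0125 × 0.108 = 0.0002295
  Regime R3: 0.12 × 0.008 × 0.04 = 0.0000384
Total = 0.0295515.
P(Regime R1 | evidence) = 0.007714 / 0.0295515 ≈ 0.2610.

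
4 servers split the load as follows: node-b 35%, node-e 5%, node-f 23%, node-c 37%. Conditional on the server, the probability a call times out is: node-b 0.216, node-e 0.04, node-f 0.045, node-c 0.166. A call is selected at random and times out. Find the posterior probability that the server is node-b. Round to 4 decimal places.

By Bayes' rule, posterior ∝ prior × likelihood:
  node-b: 0.35 × 0.216 = 0.0756
  node-e: 0.05 × 0.04 = 0.002
  node-f: 0.23 × 0.045 = 0.01035
  node-c: 0.37 × 0.166 = 0.06142
Normalizing constant = 0.14937.
P(node-b | evidence) = 0.0756 / 0.14937 ≈ 0.5061.

0.5061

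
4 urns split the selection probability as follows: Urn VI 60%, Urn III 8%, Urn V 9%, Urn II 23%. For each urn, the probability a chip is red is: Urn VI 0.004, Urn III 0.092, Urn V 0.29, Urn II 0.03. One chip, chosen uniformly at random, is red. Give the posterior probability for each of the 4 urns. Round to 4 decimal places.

Urn VI 0.0561, Urn III 0.1721, Urn V 0.6104, Urn II 0.1614

Unnormalized posteriors (prior × likelihood):
  Urn VI: 0.6 × 0.004 = 0.0024
  Urn III: 0.08 × 0.092 = 0.00736
  Urn V: 0.09 × 0.29 = 0.0261
  Urn II: 0.23 × 0.03 = 0.0069
Normalizing constant = 0.04276.
P(Urn VI | red) = 0.0024/0.04276 ≈ 0.0561
P(Urn III | red) = 0.00736/0.04276 ≈ 0.1721
P(Urn V | red) = 0.0261/0.04276 ≈ 0.6104
P(Urn II | red) = 0.0069/0.04276 ≈ 0.1614
(Check: 0.0561+0.1721+0.6104+0.1614 = 1.0000.)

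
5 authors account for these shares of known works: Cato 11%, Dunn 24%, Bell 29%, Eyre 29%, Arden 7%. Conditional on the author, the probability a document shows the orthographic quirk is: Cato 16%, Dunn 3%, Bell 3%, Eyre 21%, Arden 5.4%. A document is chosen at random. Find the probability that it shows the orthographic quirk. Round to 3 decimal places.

Compute prior × likelihood for every hypothesis:
  Cato: 0.11 × 0.16 = 0.0176
  Dunn: 0.24 × 0.03 = 0.0072
  Bell: 0.29 × 0.03 = 0.0087
  Eyre: 0.29 × 0.21 = 0.0609
  Arden: 0.07 × 0.054 = 0.00378
P(quirk) = 0.0176 + 0.0072 + 0.0087 + 0.0609 + 0.00378 = 0.09818 → 0.098.

0.098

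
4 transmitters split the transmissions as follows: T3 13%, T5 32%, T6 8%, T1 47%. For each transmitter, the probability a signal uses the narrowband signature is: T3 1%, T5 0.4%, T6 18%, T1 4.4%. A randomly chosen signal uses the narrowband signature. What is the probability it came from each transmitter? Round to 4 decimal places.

T3 0.0345, T5 0.0340, T6 0.3824, T1 0.5491

Compute prior × likelihood for every hypothesis:
  T3: 0.13 × 0.01 = 0.0013
  T5: 0.32 × 0.004 = 0.00128
  T6: 0.08 × 0.18 = 0.0144
  T1: 0.47 × 0.044 = 0.02068
Total = 0.03766.
P(T3 | narrowband) = 0.0013/0.03766 ≈ 0.0345
P(T5 | narrowband) = 0.00128/0.03766 ≈ 0.0340
P(T6 | narrowband) = 0.0144/0.03766 ≈ 0.3824
P(T1 | narrowband) = 0.02068/0.03766 ≈ 0.5491
(Check: 0.0345+0.0340+0.3824+0.5491 = 1.0000.)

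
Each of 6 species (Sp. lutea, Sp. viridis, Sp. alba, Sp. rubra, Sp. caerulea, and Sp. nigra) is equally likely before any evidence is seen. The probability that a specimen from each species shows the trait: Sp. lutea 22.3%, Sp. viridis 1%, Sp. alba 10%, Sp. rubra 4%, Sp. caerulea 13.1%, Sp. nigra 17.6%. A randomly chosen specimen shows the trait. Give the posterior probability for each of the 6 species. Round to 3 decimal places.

With a uniform prior (1/6 each), posterior ∝ likelihood:
  Sp. lutea: 0.223
  Sp. viridis: 0.01
  Sp. alba: 0.1
  Sp. rubra: 0.04
  Sp. caerulea: 0.131
  Sp. nigra: 0.176
Normalizing constant = 0.68.
P(Sp. lutea | trait) = 0.223/0.68 ≈ 0.328
P(Sp. viridis | trait) = 0.01/0.68 ≈ 0.015
P(Sp. alba | trait) = 0.1/0.68 ≈ 0.147
P(Sp. rubra | trait) = 0.04/0.68 ≈ 0.059
P(Sp. caerulea | trait) = 0.131/0.68 ≈ 0.193
P(Sp. nigra | trait) = 0.176/0.68 ≈ 0.259

Sp. lutea 0.328, Sp. viridis 0.015, Sp. alba 0.147, Sp. rubra 0.059, Sp. caerulea 0.193, Sp. nigra 0.259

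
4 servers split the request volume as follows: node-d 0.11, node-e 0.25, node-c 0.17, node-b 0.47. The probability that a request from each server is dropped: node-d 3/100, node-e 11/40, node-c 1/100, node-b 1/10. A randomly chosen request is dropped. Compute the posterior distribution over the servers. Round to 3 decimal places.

By Bayes' rule, posterior ∝ prior × likelihood:
  node-d: 0.11 × 0.03 = 0.0033
  node-e: 0.25 × 0.275 = 0.06875
  node-c: 0.17 × 0.01 = 0.0017
  node-b: 0.47 × 0.1 = 0.047
Normalizing constant = 0.12075.
P(node-d | dropped) = 0.0033/0.12075 ≈ 0.027
P(node-e | dropped) = 0.06875/0.12075 ≈ 0.569
P(node-c | dropped) = 0.0017/0.12075 ≈ 0.014
P(node-b | dropped) = 0.047/0.12075 ≈ 0.389

node-d 0.027, node-e 0.569, node-c 0.014, node-b 0.389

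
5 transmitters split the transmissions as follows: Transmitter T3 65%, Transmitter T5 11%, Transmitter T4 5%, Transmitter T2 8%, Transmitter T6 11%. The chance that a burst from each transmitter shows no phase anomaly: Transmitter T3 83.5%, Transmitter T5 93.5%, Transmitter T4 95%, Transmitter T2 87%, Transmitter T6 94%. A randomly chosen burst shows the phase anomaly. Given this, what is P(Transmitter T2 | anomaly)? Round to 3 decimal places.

Taking complements, P(anomaly | each) = Transmitter T3 0.165, Transmitter T5 0.065, Transmitter T4 0.05, Transmitter T2 0.13, Transmitter T6 0.06.
Compute prior × likelihood for every hypothesis:
  Transmitter T3: 0.65 × 0.165 = 0.10725
  Transmitter T5: 0.11 × 0.065 = 0.00715
  Transmitter T4: 0.05 × 0.05 = 0.0025
  Transmitter T2: 0.08 × 0.13 = 0.0104
  Transmitter T6: 0.11 × 0.06 = 0.0066
Sum = 0.1339.
P(Transmitter T2 | evidence) = 0.0104 / 0.1339 ≈ 0.078.

0.078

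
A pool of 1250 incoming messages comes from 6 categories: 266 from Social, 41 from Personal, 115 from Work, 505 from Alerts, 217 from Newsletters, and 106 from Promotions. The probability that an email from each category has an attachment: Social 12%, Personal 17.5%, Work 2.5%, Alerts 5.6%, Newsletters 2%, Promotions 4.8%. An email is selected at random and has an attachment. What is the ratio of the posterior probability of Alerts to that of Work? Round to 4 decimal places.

9.8365

Unnormalized posteriors (prior × likelihood):
  Social: 0.2128 × 0.12 = 0.025536
  Personal: 0.0328 × 0.175 = 0.00574
  Work: 0.092 × 0.025 = 0.0023
  Alerts: 0.404 × 0.056 = 0.022624
  Newsletters: 0.1736 × 0.02 = 0.003472
  Promotions: 0.0848 × 0.048 = 0.0040704
Sum = 0.0637424.
The ratio is 0.022624 / 0.0023 (the normalizer cancels) = 9.8365.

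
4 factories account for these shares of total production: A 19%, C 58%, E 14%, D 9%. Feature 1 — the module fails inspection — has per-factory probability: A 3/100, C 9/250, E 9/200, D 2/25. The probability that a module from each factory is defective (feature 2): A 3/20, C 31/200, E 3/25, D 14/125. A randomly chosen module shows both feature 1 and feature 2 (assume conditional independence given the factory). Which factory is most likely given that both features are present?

Compute prior × likelihood for every hypothesis:
  A: 0.19 × 0.03 × 0.15 = 0.000855
  C: 0.58 × 0.036 × 0.155 = 0.0032364
  E: 0.14 × 0.045 × 0.12 = 0.000756
  D: 0.09 × 0.08 × 0.112 = 0.0008064
Sum = 0.0056538.
Largest term belongs to C, so C is most probable.

C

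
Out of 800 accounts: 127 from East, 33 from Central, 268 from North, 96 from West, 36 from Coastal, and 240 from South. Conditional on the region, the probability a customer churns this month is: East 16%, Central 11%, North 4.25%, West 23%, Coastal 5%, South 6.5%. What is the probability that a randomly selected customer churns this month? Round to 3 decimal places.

Prior × likelihood for each hypothesis:
  East: 0.15875 × 0.16 = 0.0254
  Central: 0.04125 × 0.11 = 0.0045375
  North: 0.335 × 0.0425 = 0.0142375
  West: 0.12 × 0.23 = 0.0276
  Coastal: 0.045 × 0.05 = 0.00225
  South: 0.3 × 0.065 = 0.0195
P(churn) = 0.0254 + 0.0045375 + 0.0142375 + 0.0276 + 0.00225 + 0.0195 = 0.093525 → 0.094.

0.094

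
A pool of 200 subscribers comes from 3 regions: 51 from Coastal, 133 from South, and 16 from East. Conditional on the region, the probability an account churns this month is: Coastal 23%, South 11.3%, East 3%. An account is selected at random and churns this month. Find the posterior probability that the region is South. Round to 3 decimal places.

0.552

Unnormalized posteriors (prior × likelihood):
  Coastal: 0.255 × 0.23 = 0.05865
  South: 0.665 × 0.113 = 0.075145
  East: 0.08 × 0.03 = 0.0024
Sum = 0.136195.
P(South | evidence) = 0.075145 / 0.136195 ≈ 0.552.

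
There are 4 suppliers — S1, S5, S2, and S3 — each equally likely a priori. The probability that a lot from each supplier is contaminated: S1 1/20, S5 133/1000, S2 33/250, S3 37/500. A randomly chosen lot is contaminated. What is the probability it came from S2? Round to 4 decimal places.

Since the prior is uniform, the posterior is proportional to the likelihood:
  S1: 0.05
  S5: 0.133
  S2: 0.132
  S3: 0.074
Total = 0.389.
P(S2 | evidence) = 0.132 / 0.389 ≈ 0.3393.

0.3393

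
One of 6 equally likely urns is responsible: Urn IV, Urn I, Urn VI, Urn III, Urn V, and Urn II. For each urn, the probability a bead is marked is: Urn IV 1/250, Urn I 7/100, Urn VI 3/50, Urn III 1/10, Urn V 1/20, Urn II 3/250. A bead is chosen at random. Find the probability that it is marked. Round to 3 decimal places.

0.049

Since the prior is uniform, the posterior is proportional to the likelihood:
  Urn IV: 0.004
  Urn I: 0.07
  Urn VI: 0.06
  Urn III: 0.1
  Urn V: 0.05
  Urn II: 0.012
P(marked) = (1/6) × (0.004 + 0.07 + 0.06 + 0.1 + 0.05 + 0.012) = 0.296/6 ≈ 0.049.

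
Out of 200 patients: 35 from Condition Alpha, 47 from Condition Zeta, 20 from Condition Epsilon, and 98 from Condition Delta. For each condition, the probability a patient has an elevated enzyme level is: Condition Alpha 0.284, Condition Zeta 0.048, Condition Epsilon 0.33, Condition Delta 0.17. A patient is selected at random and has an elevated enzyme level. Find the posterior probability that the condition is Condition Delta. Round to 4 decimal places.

0.4699

By Bayes' rule, posterior ∝ prior × likelihood:
  Condition Alpha: 0.175 × 0.284 = 0.0497
  Condition Zeta: 0.235 × 0.048 = 0.01128
  Condition Epsilon: 0.1 × 0.33 = 0.033
  Condition Delta: 0.49 × 0.17 = 0.0833
Sum = 0.17728.
P(Condition Delta | evidence) = 0.0833 / 0.17728 ≈ 0.4699.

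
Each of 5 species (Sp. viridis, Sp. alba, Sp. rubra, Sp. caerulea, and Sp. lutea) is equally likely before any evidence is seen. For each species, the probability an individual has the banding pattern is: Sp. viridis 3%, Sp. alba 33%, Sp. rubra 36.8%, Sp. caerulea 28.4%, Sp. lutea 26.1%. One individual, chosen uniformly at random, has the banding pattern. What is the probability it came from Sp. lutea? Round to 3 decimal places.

0.205

Since the prior is uniform, the posterior is proportional to the likelihood:
  Sp. viridis: 0.03
  Sp. alba: 0.33
  Sp. rubra: 0.368
  Sp. caerulea: 0.284
  Sp. lutea: 0.261
Total = 1.273.
P(Sp. lutea | evidence) = 0.261 / 1.273 ≈ 0.205.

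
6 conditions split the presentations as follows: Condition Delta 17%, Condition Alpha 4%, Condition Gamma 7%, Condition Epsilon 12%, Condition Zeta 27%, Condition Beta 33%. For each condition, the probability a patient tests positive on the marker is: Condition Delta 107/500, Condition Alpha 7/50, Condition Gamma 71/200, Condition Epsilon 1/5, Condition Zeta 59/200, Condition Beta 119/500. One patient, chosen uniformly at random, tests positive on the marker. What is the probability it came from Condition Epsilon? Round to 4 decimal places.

Prior × likelihood for each hypothesis:
  Condition Delta: 0.17 × 0.214 = 0.03638
  Condition Alpha: 0.04 × 0.14 = 0.0056
  Condition Gamma: 0.07 × 0.355 = 0.02485
  Condition Epsilon: 0.12 × 0.2 = 0.024
  Condition Zeta: 0.27 × 0.295 = 0.07965
  Condition Beta: 0.33 × 0.238 = 0.07854
Total = 0.24902.
P(Condition Epsilon | evidence) = 0.024 / 0.24902 ≈ 0.0964.

0.0964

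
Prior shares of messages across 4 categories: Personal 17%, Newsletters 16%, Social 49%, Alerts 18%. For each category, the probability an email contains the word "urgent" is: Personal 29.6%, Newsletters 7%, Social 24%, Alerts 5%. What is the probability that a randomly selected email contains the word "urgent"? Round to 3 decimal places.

0.188

Unnormalized posteriors (prior × likelihood):
  Personal: 0.17 × 0.296 = 0.05032
  Newsletters: 0.16 × 0.07 = 0.0112
  Social: 0.49 × 0.24 = 0.1176
  Alerts: 0.18 × 0.05 = 0.009
P(urgent-flag) = 0.05032 + 0.0112 + 0.1176 + 0.009 = 0.18812 → 0.188.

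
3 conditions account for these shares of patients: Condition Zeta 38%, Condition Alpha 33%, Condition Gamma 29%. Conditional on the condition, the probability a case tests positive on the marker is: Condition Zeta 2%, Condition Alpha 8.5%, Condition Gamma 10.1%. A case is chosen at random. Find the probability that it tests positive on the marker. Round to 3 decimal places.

0.065

Compute prior × likelihood for every hypothesis:
  Condition Zeta: 0.38 × 0.02 = 0.0076
  Condition Alpha: 0.33 × 0.085 = 0.02805
  Condition Gamma: 0.29 × 0.101 = 0.02929
P(marker-positive) = 0.0076 + 0.02805 + 0.02929 = 0.06494 → 0.065.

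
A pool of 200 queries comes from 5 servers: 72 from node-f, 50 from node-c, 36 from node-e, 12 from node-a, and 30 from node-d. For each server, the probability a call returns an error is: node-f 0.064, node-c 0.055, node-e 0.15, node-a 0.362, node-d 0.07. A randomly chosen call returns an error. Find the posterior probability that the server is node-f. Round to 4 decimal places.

By Bayes' rule, posterior ∝ prior × likelihood:
  node-f: 0.36 × 0.064 = 0.02304
  node-c: 0.25 × 0.055 = 0.01375
  node-e: 0.18 × 0.15 = 0.027
  node-a: 0.06 × 0.362 = 0.02172
  node-d: 0.15 × 0.07 = 0.0105
Total = 0.09601.
P(node-f | evidence) = 0.02304 / 0.09601 ≈ 0.2400.

0.2400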